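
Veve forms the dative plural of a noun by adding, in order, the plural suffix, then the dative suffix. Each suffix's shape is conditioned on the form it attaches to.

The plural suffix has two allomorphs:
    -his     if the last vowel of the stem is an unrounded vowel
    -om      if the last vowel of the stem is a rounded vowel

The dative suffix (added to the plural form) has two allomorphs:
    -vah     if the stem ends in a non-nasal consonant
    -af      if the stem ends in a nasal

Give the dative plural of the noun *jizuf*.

jizufomaf

*jizuf*: last vowel = /u/, a rounded vowel → -om → *jizufom*.
The final consonant of the plural form *jizufom* is /m/, which is a nasal, so the dative suffix is -af, giving *jizufomaf*.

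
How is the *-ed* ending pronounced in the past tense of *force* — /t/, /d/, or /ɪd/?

The stem *force* ends in a voiceless consonant other than /t/.
The -ed suffix is realized as /ɪd/ after /t, d/; as /t/ after other voiceless consonants; and as /d/ after other voiced sounds.
So -ed on *force* is pronounced /t/.

/t/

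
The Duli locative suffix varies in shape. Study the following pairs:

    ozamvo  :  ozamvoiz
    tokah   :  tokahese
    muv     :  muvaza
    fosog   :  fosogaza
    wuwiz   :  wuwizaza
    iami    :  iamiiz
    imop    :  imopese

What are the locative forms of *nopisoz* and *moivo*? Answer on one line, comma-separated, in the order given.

The alternation tracks the final sound of the stem — -ese when the stem ends in a voiceless consonant (*tokah*, *imop*); -aza when the stem ends in a voiced consonant (*muv*, *fosog*, *wuwiz*); -iz when the stem ends in a vowel (*ozamvo*, *iami*).
*nopisoz*: final sound = /z/, a voiced consonant → -aza → *nopisozaza*.
The final sound of *moivo* is /o/, which is a vowel, so the suffix is -iz, giving *moivoiz*.

nopisozaza, moivoiz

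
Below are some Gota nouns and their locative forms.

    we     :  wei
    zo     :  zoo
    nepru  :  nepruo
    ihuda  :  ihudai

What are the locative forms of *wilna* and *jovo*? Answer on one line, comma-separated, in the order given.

The alternation tracks the last vowel of the stem — -o when the last vowel of the stem is a rounded vowel (*zo*, *nepru*); -i when the last vowel of the stem is an unrounded vowel (*we*, *ihuda*).
*wilna*: last vowel = /a/, an unrounded vowel → -i → *wilnai*.
*jovo* — last vowel /o/ (a rounded vowel) → -o → *jovoo*.

wilnai, jovoo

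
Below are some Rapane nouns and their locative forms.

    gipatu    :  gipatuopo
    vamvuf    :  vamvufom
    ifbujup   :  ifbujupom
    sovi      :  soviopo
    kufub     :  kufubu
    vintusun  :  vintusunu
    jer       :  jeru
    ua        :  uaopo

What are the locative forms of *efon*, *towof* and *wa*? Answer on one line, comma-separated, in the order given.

The alternation tracks the final sound of the stem — -om when the stem ends in a voiceless consonant (*vamvuf*, *ifbujup*); -u when the stem ends in a voiced consonant (*kufub*, *vintusun*, *jer*); -opo when the stem ends in a vowel (*gipatu*, *sovi*, *ua*).
Since the final sound of *efon* is /n/ (a voiced consonant), it takes -u, giving *efonu*.
Since the final sound of *towof* is /f/ (a voiceless consonant), it takes -om, giving *towofom*.
The final sound of *wa* is /a/, which is a vowel, so the suffix is -opo, giving *waopo*.

efonu, towofom, waopo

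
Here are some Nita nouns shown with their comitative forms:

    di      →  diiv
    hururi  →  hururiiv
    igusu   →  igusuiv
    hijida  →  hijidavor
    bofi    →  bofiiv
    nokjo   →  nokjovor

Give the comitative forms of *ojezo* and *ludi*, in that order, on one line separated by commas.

Looking at the last vowel of each stem: -iv when the last vowel of the stem is a high vowel (*di*, *hururi*, *igusu*, *bofi*); -vor when the last vowel of the stem is a non-high vowel (*hijida*, *nokjo*).
*ojezo* — last vowel /o/ (a non-high vowel) → -vor → *ojezovor*.
The last vowel of *ludi* is /i/, which is a high vowel, so the suffix is -iv, giving *ludiiv*.

ojezovor, ludiiv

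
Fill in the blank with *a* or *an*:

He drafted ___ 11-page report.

an

The indefinite article is chosen by the initial *sound* of the following word, not its spelling.
The number *11* is spoken "eleven", beginning with /ɪˈlɛvən/ — a vowel sound.
So the article is *an*: He drafted an 11-page report.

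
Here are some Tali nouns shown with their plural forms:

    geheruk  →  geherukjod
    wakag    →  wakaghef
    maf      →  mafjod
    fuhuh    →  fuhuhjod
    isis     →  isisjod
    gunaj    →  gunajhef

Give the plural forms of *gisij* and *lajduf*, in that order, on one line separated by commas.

The pattern is voicing of the final consonant: -jod when the stem ends in a voiceless consonant (*geheruk*, *maf*, *fuhuh*, *isis*); -hef when the stem ends in a voiced consonant (*wakag*, *gunaj*).
*gisij* — final consonant /j/ (voiced) → -hef → *gisijhef*.
The final consonant of *lajduf* is /f/, which is voiceless, so the suffix is -jod, giving *lajdufjod*.

gisijhef, lajdufjod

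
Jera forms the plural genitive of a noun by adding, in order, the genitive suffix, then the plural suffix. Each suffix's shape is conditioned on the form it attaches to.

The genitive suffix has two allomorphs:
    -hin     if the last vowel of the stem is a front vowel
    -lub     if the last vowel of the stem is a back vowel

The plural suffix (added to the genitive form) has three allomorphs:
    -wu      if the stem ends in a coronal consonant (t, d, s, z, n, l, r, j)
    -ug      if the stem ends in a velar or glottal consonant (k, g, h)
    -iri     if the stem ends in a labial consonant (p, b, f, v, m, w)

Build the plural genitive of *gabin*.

*gabin* — last vowel /i/ (a front vowel) → -hin → *gabinhin*.
Since the final consonant of the genitive form *gabinhin* is /n/ (coronal), it takes -wu, giving *gabinhinwu*.

gabinhinwu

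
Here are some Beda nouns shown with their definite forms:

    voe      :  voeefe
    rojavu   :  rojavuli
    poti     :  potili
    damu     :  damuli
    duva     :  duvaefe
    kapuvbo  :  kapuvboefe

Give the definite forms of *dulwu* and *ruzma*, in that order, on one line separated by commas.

dulwuli, ruzmaefe

The suffix is conditioned by the last vowel: -li when the last vowel of the stem is a high vowel (*rojavu*, *poti*, *damu*); -efe when the last vowel of the stem is a non-high vowel (*voe*, *duva*, *kapuvbo*).
*dulwu* — last vowel /u/ (a high vowel) → -li → *dulwuli*.
*ruzma*: last vowel = /a/, a non-high vowel → -efe → *ruzmaefe*.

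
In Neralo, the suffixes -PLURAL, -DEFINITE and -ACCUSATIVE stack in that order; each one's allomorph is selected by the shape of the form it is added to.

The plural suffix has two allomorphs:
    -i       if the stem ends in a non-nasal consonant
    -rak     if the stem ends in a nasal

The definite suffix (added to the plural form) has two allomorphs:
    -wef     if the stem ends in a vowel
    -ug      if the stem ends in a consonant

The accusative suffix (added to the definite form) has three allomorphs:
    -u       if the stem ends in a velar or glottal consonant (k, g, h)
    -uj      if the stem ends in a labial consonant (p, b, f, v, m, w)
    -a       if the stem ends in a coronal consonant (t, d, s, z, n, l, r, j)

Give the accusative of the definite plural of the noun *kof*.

kofiwefuj

*kof* — final consonant /f/ (non-nasal) → -i → *kofi*.
Since the final sound of the plural form *kofi* is /i/ (a vowel), it takes -wef, giving *kofiwef*.
Since the final consonant of the definite form *kofiwef* is /f/ (labial), it takes -uj, giving *kofiwefuj*.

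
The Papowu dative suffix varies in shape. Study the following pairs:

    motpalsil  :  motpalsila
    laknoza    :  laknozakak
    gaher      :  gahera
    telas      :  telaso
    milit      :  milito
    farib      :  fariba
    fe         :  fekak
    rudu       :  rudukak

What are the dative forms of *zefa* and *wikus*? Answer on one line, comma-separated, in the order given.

zefakak, wikuso

The pattern is voicing of the final sound: -o when the stem ends in a voiceless consonant (*telas*, *milit*); -a when the stem ends in a voiced consonant (*motpalsil*, *gaher*, *farib*); -kak when the stem ends in a vowel (*laknoza*, *fe*, *rudu*).
*zefa* — final sound /a/ (a vowel) → -kak → *zefakak*.
The final sound of *wikus* is /s/, which is a voiceless consonant, so the suffix is -o, giving *wikuso*.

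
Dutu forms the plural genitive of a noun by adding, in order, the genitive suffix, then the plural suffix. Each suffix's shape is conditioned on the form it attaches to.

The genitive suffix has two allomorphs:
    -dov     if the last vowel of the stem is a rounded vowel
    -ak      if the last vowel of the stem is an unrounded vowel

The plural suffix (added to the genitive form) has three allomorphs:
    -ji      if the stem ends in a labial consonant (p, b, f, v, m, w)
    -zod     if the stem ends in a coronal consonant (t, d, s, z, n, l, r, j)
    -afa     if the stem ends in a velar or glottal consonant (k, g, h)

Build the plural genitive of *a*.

Since the last vowel of *a* is /a/ (an unrounded vowel), it takes -ak, giving *aak*.
The genitive form *aak*: final consonant = /k/, velar/glottal → -afa → *aakafa*.

aakafa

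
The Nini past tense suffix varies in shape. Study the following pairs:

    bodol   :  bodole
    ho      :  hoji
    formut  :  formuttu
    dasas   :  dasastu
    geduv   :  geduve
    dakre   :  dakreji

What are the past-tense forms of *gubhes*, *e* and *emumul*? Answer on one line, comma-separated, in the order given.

The pattern is voicing of the final sound: -tu when the stem ends in a voiceless consonant (*formut*, *dasas*); -e when the stem ends in a voiced consonant (*bodol*, *geduv*); -ji when the stem ends in a vowel (*ho*, *dakre*).
*gubhes* — final sound /s/ (a voiceless consonant) → -tu → *gubhestu*.
The final sound of *e* is /e/, which is a vowel, so the suffix is -ji, giving *eji*.
*emumul*: final sound = /l/, a voiced consonant → -e → *emumule*.

gubhestu, eji, emumule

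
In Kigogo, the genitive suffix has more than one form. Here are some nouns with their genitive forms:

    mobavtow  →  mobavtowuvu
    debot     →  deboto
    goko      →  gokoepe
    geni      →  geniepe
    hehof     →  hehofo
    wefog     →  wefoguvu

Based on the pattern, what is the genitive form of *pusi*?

pusiepe

The suffix is conditioned by the final sound: -o when the stem ends in a voiceless consonant (*debot*, *hehof*); -uvu when the stem ends in a voiced consonant (*mobavtow*, *wefog*); -epe when the stem ends in a vowel (*goko*, *geni*).
Since the final sound of *pusi* is /i/ (a vowel), it takes -epe, giving *pusiepe*.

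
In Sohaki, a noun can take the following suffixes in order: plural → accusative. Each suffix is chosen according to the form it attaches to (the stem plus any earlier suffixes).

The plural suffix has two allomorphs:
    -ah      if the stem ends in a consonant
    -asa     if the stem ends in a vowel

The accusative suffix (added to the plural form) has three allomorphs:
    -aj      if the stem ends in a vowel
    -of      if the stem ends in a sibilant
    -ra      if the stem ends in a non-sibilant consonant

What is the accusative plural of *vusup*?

vusupahra

*vusup*: final sound = /p/, a consonant → -ah → *vusupah*.
Since the final sound of the plural form *vusupah* is /h/ (a non-sibilant consonant), it takes -ra, giving *vusupahra*.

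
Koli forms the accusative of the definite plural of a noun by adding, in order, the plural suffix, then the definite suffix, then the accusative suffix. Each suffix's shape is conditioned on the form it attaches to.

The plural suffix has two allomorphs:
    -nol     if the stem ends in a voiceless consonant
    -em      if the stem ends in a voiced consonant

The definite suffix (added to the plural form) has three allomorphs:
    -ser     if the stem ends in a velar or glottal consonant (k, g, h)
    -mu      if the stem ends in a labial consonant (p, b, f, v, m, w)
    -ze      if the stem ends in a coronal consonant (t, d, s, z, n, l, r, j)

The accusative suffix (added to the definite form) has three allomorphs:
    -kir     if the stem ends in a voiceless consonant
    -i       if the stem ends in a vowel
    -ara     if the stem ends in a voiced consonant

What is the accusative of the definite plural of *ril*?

rilemmui

The final consonant of *ril* is /l/, which is voiced, so the plural suffix is -em, giving *rilem*.
Since the final consonant of the plural form *rilem* is /m/ (labial), it takes -mu, giving *rilemmu*.
The final sound of the definite form *rilemmu* is /u/, which is a vowel, so the accusative suffix is -i, giving *rilemmui*.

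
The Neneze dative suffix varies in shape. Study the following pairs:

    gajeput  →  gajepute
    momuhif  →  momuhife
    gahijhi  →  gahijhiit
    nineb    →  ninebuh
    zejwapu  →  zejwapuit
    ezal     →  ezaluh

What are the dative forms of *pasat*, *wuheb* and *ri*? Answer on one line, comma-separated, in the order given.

pasate, wuhebuh, riit

The alternation tracks the final sound of the stem — -e when the stem ends in a voiceless consonant (*gajeput*, *momuhif*); -uh when the stem ends in a voiced consonant (*nineb*, *ezal*); -it when the stem ends in a vowel (*gahijhi*, *zejwapu*).
*pasat*: final sound = /t/, a voiceless consonant → -e → *pasate*.
*wuheb* — final sound /b/ (a voiced consonant) → -uh → *wuhebuh*.
The final sound of *ri* is /i/, which is a vowel, so the suffix is -it, giving *riit*.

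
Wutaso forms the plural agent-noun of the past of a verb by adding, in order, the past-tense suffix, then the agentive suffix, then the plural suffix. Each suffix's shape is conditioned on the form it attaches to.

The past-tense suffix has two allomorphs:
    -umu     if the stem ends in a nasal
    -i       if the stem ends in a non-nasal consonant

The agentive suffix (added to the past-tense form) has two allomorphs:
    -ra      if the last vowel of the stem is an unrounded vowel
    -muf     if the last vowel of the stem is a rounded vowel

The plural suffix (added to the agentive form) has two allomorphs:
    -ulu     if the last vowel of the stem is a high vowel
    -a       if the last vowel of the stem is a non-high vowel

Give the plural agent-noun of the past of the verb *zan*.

*zan* — final consonant /n/ (a nasal) → -umu → *zanumu*.
The last vowel of the past-tense form *zanumu* is /u/, which is a rounded vowel, so the agentive suffix is -muf, giving *zanumumuf*.
Since the last vowel of the agentive form *zanumumuf* is /u/ (a high vowel), it takes -ulu, giving *zanumumufulu*.

zanumumufulu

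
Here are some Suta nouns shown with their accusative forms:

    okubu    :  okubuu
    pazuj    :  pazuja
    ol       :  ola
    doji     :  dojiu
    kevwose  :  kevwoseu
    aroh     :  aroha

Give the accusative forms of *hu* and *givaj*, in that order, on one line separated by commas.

Looking at the final sound of each stem: -a when the stem ends in a consonant (*pazuj*, *ol*, *aroh*); -u when the stem ends in a vowel (*okubu*, *doji*, *kevwose*).
*hu* — final sound /u/ (a vowel) → -u → *huu*.
Since the final sound of *givaj* is /j/ (a consonant), it takes -a, giving *givaja*.

huu, givaja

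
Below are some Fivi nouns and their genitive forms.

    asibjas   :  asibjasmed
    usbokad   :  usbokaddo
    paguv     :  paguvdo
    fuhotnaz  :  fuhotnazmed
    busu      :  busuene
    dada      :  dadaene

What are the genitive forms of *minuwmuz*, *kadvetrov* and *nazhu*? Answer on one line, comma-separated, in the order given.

The suffix is conditioned by the final sound: -med when the stem ends in a sibilant (*asibjas*, *fuhotnaz*); -do when the stem ends in a non-sibilant consonant (*usbokad*, *paguv*); -ene when the stem ends in a vowel (*busu*, *dada*).
Since the final sound of *minuwmuz* is /z/ (a sibilant), it takes -med, giving *minuwmuzmed*.
*kadvetrov* — final sound /v/ (a non-sibilant consonant) → -do → *kadvetrovdo*.
*nazhu*: final sound = /u/, a vowel → -ene → *nazhuene*.

minuwmuzmed, kadvetrovdo, nazhuene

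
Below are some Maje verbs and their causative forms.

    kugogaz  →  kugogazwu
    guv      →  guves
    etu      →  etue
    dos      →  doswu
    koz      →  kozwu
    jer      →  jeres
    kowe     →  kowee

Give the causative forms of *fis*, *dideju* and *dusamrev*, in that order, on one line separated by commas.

The alternation tracks the final sound of the stem — -wu when the stem ends in a sibilant (*kugogaz*, *dos*, *koz*); -es when the stem ends in a non-sibilant consonant (*guv*, *jer*); -e when the stem ends in a vowel (*etu*, *kowe*).
*fis*: final sound = /s/, a sibilant → -wu → *fiswu*.
The final sound of *dideju* is /u/, which is a vowel, so the suffix is -e, giving *didejue*.
*dusamrev*: final sound = /v/, a non-sibilant consonant → -es → *dusamreves*.

fiswu, didejue, dusamreves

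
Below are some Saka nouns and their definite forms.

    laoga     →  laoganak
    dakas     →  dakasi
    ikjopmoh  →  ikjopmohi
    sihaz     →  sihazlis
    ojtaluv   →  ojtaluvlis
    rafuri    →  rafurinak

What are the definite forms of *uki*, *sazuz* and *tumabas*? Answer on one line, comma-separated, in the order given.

ukinak, sazuzlis, tumabasi

Looking at the final sound of each stem: -i when the stem ends in a voiceless consonant (*dakas*, *ikjopmoh*); -lis when the stem ends in a voiced consonant (*sihaz*, *ojtaluv*); -nak when the stem ends in a vowel (*laoga*, *rafuri*).
*uki*: final sound = /i/, a vowel → -nak → *ukinak*.
*sazuz*: final sound = /z/, a voiced consonant → -lis → *sazuzlis*.
*tumabas*: final sound = /s/, a voiceless consonant → -i → *tumabasi*.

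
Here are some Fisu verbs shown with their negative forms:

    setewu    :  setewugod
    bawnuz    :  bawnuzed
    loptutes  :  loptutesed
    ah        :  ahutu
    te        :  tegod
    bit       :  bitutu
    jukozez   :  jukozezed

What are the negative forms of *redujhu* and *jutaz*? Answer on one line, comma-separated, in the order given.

redujhugod, jutazed

The alternation tracks the final sound of the stem — -ed when the stem ends in a sibilant (*bawnuz*, *loptutes*, *jukozez*); -utu when the stem ends in a non-sibilant consonant (*ah*, *bit*); -god when the stem ends in a vowel (*setewu*, *te*).
Since the final sound of *redujhu* is /u/ (a vowel), it takes -god, giving *redujhugod*.
The final sound of *jutaz* is /z/, which is a sibilant, so the suffix is -ed, giving *jutazed*.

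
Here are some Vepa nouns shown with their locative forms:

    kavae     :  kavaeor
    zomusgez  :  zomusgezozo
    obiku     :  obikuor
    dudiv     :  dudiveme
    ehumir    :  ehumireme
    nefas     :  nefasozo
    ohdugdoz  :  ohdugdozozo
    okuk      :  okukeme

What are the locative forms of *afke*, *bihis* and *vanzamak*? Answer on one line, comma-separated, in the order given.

The alternation tracks the final sound of the stem — -ozo when the stem ends in a sibilant (*zomusgez*, *nefas*, *ohdugdoz*); -eme when the stem ends in a non-sibilant consonant (*dudiv*, *ehumir*, *okuk*); -or when the stem ends in a vowel (*kavae*, *obiku*).
The final sound of *afke* is /e/, which is a vowel, so the suffix is -or, giving *afkeor*.
Since the final sound of *bihis* is /s/ (a sibilant), it takes -ozo, giving *bihisozo*.
Since the final sound of *vanzamak* is /k/ (a non-sibilant consonant), it takes -eme, giving *vanzamakeme*.

afkeor, bihisozo, vanzamakeme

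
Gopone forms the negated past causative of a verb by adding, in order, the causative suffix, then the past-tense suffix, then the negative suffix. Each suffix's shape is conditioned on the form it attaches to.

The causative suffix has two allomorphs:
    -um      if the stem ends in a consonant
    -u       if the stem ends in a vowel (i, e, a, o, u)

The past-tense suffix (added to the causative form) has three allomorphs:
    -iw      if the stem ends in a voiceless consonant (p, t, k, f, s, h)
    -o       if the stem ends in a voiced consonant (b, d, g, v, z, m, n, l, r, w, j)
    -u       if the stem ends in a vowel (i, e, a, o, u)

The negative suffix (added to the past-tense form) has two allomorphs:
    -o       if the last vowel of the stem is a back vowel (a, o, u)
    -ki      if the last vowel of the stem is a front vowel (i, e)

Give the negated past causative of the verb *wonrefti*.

*wonrefti* — final sound /i/ (a vowel) → -u → *wonreftiu*.
The final sound of the causative form *wonreftiu* is /u/, which is a vowel, so the past-tense suffix is -u, giving *wonreftiuu*.
Since the last vowel of the past-tense form *wonreftiuu* is /u/ (a back vowel), it takes -o, giving *wonreftiuuo*.

wonreftiuuo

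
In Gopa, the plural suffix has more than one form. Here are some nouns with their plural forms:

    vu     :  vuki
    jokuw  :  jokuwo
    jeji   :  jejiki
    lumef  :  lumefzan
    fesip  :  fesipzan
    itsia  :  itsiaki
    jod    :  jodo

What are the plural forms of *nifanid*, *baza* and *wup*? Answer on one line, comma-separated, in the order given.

nifanido, bazaki, wupzan

The pattern is voicing of the final sound: -zan when the stem ends in a voiceless consonant (*lumef*, *fesip*); -o when the stem ends in a voiced consonant (*jokuw*, *jod*); -ki when the stem ends in a vowel (*vu*, *jeji*, *itsia*).
*nifanid* — final sound /d/ (a voiced consonant) → -o → *nifanido*.
*baza*: final sound = /a/, a vowel → -ki → *bazaki*.
*wup*: final sound = /p/, a voiceless consonant → -zan → *wupzan*.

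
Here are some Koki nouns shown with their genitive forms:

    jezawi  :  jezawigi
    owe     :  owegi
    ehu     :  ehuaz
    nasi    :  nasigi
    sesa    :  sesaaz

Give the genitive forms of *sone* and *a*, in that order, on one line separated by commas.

sonegi, aaz

The suffix is conditioned by the last vowel: -gi when the last vowel of the stem is a front vowel (*jezawi*, *owe*, *nasi*); -az when the last vowel of the stem is a back vowel (*ehu*, *sesa*).
Since the last vowel of *sone* is /e/ (a front vowel), it takes -gi, giving *sonegi*.
*a*: last vowel = /a/, a back vowel → -az → *aaz*.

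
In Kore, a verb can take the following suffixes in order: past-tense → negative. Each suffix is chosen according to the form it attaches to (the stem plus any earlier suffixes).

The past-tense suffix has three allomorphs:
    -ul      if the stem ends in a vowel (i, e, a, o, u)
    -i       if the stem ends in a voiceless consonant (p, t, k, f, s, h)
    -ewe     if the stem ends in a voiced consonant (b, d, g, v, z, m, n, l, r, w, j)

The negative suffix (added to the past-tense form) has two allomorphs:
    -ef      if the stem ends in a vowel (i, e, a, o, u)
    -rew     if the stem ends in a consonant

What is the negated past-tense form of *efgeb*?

The final sound of *efgeb* is /b/, which is a voiced consonant, so the past-tense suffix is -ewe, giving *efgebewe*.
The final sound of the past-tense form *efgebewe* is /e/, which is a vowel, so the negative suffix is -ef, giving *efgebeweef*.

efgebeweef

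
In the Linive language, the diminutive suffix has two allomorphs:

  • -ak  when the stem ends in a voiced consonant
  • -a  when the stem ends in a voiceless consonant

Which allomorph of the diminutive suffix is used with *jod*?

The final consonant of *jod* is /d/, which is voiced, so the suffix is -ak.

-ak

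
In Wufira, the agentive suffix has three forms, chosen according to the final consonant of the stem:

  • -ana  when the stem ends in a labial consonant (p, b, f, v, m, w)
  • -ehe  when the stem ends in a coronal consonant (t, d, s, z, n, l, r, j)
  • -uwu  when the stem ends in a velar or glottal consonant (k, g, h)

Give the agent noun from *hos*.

*hos*: final consonant = /s/, coronal → -ehe → *hosehe*.

hosehe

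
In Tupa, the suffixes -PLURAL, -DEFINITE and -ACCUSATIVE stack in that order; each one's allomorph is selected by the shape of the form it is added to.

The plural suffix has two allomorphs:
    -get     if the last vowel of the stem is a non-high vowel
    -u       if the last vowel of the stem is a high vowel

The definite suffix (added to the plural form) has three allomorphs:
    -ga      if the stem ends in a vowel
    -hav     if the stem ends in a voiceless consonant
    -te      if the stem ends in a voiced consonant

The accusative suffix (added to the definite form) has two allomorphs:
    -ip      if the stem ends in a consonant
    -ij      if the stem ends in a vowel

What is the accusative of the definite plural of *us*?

Since the last vowel of *us* is /u/ (a high vowel), it takes -u, giving *usu*.
The final sound of the plural form *usu* is /u/, which is a vowel, so the definite suffix is -ga, giving *usuga*.
The definite form *usuga* — final sound /a/ (a vowel) → -ij → *usugaij*.

usugaij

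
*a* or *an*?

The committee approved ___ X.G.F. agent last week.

an

The indefinite article is chosen by the initial *sound* of the following word, not its spelling.
The initialism *X.G.F.* is read letter by letter; the first letter, X, is pronounced /ɛks/, which begins with a vowel sound.
So the article is *an*: The committee approved an X.G.F. agent last week.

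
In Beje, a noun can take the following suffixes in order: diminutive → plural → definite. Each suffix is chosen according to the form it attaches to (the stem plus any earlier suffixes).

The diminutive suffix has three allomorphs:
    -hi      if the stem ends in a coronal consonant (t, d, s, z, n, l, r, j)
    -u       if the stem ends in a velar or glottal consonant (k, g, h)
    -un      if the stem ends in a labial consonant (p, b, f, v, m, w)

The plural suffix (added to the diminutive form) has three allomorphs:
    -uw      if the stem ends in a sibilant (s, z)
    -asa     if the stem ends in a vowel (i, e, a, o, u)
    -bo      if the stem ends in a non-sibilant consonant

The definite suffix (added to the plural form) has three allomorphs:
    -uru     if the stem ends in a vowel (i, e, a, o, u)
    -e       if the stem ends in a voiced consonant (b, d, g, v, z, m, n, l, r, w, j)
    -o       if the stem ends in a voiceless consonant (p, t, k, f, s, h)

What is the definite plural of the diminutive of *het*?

hethiasauru

The final consonant of *het* is /t/, which is coronal, so the diminutive suffix is -hi, giving *hethi*.
The final sound of the diminutive form *hethi* is /i/, which is a vowel, so the plural suffix is -asa, giving *hethiasa*.
The final sound of the plural form *hethiasa* is /a/, which is a vowel, so the definite suffix is -uru, giving *hethiasauru*.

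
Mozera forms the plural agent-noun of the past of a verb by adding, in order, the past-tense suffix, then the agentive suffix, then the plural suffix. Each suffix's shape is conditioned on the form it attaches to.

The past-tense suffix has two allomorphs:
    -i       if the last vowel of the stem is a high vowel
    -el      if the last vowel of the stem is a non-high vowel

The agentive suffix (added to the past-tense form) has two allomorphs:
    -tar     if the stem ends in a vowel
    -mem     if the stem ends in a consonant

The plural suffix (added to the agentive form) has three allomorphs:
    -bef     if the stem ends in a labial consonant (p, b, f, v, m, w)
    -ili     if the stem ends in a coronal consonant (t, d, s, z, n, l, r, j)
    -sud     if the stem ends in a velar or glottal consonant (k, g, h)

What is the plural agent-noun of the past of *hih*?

*hih*: last vowel = /i/, a high vowel → -i → *hihi*.
Since the final sound of the past-tense form *hihi* is /i/ (a vowel), it takes -tar, giving *hihitar*.
The final consonant of the agentive form *hihitar* is /r/, which is coronal, so the plural suffix is -ili, giving *hihitarili*.

hihitarili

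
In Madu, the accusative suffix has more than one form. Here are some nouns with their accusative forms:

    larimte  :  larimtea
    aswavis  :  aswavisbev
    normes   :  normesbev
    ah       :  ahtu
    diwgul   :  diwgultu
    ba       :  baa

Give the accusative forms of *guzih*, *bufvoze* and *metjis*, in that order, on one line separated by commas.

guzihtu, bufvozea, metjisbev

The suffix is conditioned by the final sound: -bev when the stem ends in a sibilant (*aswavis*, *normes*); -tu when the stem ends in a non-sibilant consonant (*ah*, *diwgul*); -a when the stem ends in a vowel (*larimte*, *ba*).
*guzih* — final sound /h/ (a non-sibilant consonant) → -tu → *guzihtu*.
Since the final sound of *bufvoze* is /e/ (a vowel), it takes -a, giving *bufvozea*.
*metjis*: final sound = /s/, a sibilant → -bev → *metjisbev*.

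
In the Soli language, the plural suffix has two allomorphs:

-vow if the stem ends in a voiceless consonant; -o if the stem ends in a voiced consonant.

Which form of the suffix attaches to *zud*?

-o

*zud*: final consonant = /d/, voiced → -o.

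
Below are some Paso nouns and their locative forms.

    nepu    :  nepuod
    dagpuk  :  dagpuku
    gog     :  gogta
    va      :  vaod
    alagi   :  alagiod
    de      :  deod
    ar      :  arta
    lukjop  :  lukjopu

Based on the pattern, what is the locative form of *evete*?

eveteod

The suffix is conditioned by the final sound: -u when the stem ends in a voiceless consonant (*dagpuk*, *lukjop*); -ta when the stem ends in a voiced consonant (*gog*, *ar*); -od when the stem ends in a vowel (*nepu*, *va*, *alagi*, *de*).
*evete* — final sound /e/ (a vowel) → -od → *eveteod*.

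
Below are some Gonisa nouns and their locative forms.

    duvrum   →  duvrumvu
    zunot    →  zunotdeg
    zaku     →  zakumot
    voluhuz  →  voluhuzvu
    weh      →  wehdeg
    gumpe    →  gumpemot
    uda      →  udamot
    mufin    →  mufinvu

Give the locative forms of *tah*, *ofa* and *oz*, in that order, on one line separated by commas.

The alternation tracks the final sound of the stem — -deg when the stem ends in a voiceless consonant (*zunot*, *weh*); -vu when the stem ends in a voiced consonant (*duvrum*, *voluhuz*, *mufin*); -mot when the stem ends in a vowel (*zaku*, *gumpe*, *uda*).
The final sound of *tah* is /h/, which is a voiceless consonant, so the suffix is -deg, giving *tahdeg*.
*ofa* — final sound /a/ (a vowel) → -mot → *ofamot*.
The final sound of *oz* is /z/, which is a voiced consonant, so the suffix is -vu, giving *ozvu*.

tahdeg, ofamot, ozvu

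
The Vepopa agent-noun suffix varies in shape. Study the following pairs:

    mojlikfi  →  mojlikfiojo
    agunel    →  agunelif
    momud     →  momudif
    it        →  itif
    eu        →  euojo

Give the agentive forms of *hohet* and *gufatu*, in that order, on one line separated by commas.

hohetif, gufatuojo

The suffix is conditioned by the final sound: -if when the stem ends in a consonant (*agunel*, *momud*, *it*); -ojo when the stem ends in a vowel (*mojlikfi*, *eu*).
Since the final sound of *hohet* is /t/ (a consonant), it takes -if, giving *hohetif*.
The final sound of *gufatu* is /u/, which is a vowel, so the suffix is -ojo, giving *gufatuojo*.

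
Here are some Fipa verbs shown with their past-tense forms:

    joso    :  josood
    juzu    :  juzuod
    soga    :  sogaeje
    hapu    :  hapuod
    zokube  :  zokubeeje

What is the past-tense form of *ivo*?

ivood

The suffix is conditioned by the last vowel: -od when the last vowel of the stem is a rounded vowel (*joso*, *juzu*, *hapu*); -eje when the last vowel of the stem is an unrounded vowel (*soga*, *zokube*).
Since the last vowel of *ivo* is /o/ (a rounded vowel), it takes -od, giving *ivood*.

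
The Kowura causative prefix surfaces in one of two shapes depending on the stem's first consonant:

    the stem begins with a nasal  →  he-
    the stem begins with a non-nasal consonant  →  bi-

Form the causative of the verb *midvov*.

*midvov*: first consonant = /m/, a nasal → he- → *hemidvov*.

hemidvov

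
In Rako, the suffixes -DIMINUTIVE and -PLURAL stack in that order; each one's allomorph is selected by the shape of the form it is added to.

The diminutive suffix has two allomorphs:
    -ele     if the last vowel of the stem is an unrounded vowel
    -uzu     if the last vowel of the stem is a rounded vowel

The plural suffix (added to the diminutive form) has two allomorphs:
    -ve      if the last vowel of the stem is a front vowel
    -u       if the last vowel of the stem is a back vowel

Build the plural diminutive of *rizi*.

rizieleve

*rizi*: last vowel = /i/, an unrounded vowel → -ele → *riziele*.
The diminutive form *riziele*: last vowel = /e/, a front vowel → -ve → *rizieleve*.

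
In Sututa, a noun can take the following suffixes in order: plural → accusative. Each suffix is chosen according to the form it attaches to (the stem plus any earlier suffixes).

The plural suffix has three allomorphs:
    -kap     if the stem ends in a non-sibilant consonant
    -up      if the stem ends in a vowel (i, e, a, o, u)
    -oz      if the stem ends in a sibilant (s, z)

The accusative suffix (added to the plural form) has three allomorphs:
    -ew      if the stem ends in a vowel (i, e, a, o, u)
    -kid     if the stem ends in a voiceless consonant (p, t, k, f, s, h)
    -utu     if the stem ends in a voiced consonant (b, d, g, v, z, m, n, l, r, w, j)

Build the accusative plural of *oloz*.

olozozutu

Since the final sound of *oloz* is /z/ (a sibilant), it takes -oz, giving *olozoz*.
The plural form *olozoz* — final sound /z/ (a voiced consonant) → -utu → *olozozutu*.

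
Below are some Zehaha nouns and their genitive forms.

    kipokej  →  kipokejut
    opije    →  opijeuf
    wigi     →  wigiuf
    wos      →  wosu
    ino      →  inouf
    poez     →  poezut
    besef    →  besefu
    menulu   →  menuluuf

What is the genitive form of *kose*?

koseuf

The alternation tracks the final sound of the stem — -u when the stem ends in a voiceless consonant (*wos*, *besef*); -ut when the stem ends in a voiced consonant (*kipokej*, *poez*); -uf when the stem ends in a vowel (*opije*, *wigi*, *ino*, *menulu*).
The final sound of *kose* is /e/, which is a vowel, so the suffix is -uf, giving *koseuf*.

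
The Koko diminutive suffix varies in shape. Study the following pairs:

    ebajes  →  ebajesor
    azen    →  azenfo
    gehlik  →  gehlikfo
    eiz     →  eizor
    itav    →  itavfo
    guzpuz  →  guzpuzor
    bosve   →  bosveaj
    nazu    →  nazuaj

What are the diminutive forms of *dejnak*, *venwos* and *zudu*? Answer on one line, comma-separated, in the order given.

Looking at the final sound of each stem: -or when the stem ends in a sibilant (*ebajes*, *eiz*, *guzpuz*); -fo when the stem ends in a non-sibilant consonant (*azen*, *gehlik*, *itav*); -aj when the stem ends in a vowel (*bosve*, *nazu*).
*dejnak*: final sound = /k/, a non-sibilant consonant → -fo → *dejnakfo*.
The final sound of *venwos* is /s/, which is a sibilant, so the suffix is -or, giving *venwosor*.
*zudu*: final sound = /u/, a vowel → -aj → *zuduaj*.

dejnakfo, venwosor, zuduaj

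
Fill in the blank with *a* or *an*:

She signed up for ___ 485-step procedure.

a

The indefinite article is chosen by the initial *sound* of the following word, not its spelling.
The number *485* is spoken "four hundred …", beginning with /fɔr/ — a consonant sound.
So the article is *a*: She signed up for a 485-step procedure.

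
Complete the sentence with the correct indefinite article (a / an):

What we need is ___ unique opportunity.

The indefinite article is chosen by the initial *sound* of the following word, not its spelling.
*unique* begins with the sound /juː/ (u pronounced /juː/) — a consonant sound.
So the article is *a*: What we need is a unique opportunity.

a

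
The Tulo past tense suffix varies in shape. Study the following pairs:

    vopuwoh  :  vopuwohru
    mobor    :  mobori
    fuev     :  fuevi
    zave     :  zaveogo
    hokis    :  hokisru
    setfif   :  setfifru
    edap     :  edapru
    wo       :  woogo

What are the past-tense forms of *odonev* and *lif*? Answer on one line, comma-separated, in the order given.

odonevi, lifru

The alternation tracks the final sound of the stem — -ru when the stem ends in a voiceless consonant (*vopuwoh*, *hokis*, *setfif*, *edap*); -i when the stem ends in a voiced consonant (*mobor*, *fuev*); -ogo when the stem ends in a vowel (*zave*, *wo*).
*odonev*: final sound = /v/, a voiced consonant → -i → *odonevi*.
*lif* — final sound /f/ (a voiceless consonant) → -ru → *lifru*.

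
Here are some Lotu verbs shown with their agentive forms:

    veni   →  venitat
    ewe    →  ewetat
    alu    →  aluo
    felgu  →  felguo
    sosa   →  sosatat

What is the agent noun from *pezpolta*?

The pattern is rounding harmony: -o when the last vowel of the stem is a rounded vowel (*alu*, *felgu*); -tat when the last vowel of the stem is an unrounded vowel (*veni*, *ewe*, *sosa*).
The last vowel of *pezpolta* is /a/, which is an unrounded vowel, so the suffix is -tat, giving *pezpoltatat*.

pezpoltatat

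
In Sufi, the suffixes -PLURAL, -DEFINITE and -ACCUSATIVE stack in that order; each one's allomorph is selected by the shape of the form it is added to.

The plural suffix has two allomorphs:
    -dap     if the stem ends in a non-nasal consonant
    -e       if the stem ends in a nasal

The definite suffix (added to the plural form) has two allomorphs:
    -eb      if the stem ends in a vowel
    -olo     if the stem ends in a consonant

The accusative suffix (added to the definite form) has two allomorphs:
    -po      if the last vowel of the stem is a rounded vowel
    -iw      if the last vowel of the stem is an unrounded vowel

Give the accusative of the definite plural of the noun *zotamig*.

*zotamig*: final consonant = /g/, non-nasal → -dap → *zotamigdap*.
The final sound of the plural form *zotamigdap* is /p/, which is a consonant, so the definite suffix is -olo, giving *zotamigdapolo*.
The definite form *zotamigdapolo*: last vowel = /o/, a rounded vowel → -po → *zotamigdapolopo*.

zotamigdapolopo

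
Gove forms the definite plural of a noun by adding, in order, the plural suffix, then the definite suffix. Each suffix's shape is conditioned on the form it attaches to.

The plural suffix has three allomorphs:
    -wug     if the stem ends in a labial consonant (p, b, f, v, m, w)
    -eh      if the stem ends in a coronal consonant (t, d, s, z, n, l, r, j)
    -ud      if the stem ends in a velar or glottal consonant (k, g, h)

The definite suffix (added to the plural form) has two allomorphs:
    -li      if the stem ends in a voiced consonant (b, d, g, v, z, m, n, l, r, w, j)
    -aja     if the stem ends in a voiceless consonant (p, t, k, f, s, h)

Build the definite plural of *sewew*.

sewewwugli

The final consonant of *sewew* is /w/, which is labial, so the plural suffix is -wug, giving *sewewwug*.
Since the final consonant of the plural form *sewewwug* is /g/ (voiced), it takes -li, giving *sewewwugli*.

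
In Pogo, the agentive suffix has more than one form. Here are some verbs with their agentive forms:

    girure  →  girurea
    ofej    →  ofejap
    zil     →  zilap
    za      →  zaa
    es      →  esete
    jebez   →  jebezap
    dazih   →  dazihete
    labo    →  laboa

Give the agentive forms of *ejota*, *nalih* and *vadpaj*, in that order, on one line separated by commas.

ejotaa, nalihete, vadpajap

The pattern is voicing of the final sound: -ete when the stem ends in a voiceless consonant (*es*, *dazih*); -ap when the stem ends in a voiced consonant (*ofej*, *zil*, *jebez*); -a when the stem ends in a vowel (*girure*, *za*, *labo*).
*ejota* — final sound /a/ (a vowel) → -a → *ejotaa*.
*nalih* — final sound /h/ (a voiceless consonant) → -ete → *nalihete*.
*vadpaj*: final sound = /j/, a voiced consonant → -ap → *vadpajap*.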